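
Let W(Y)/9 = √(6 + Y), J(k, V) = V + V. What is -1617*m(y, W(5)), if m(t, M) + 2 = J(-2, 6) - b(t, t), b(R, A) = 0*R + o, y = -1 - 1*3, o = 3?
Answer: -11319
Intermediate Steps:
J(k, V) = 2*V
W(Y) = 9*√(6 + Y)
y = -4 (y = -1 - 3 = -4)
b(R, A) = 3 (b(R, A) = 0*R + 3 = 0 + 3 = 3)
m(t, M) = 7 (m(t, M) = -2 + (2*6 - 1*3) = -2 + (12 - 3) = -2 + 9 = 7)
-1617*m(y, W(5)) = -1617*7 = -11319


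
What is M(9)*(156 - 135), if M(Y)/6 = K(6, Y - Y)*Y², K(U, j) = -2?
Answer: -20412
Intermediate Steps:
M(Y) = -12*Y² (M(Y) = 6*(-2*Y²) = -12*Y²)
M(9)*(156 - 135) = (-12*9²)*(156 - 135) = -12*81*21 = -972*21 = -20412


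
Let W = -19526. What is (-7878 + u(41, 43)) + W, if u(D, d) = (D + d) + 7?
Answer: -27313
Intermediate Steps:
u(D, d) = 7 + D + d
(-7878 + u(41, 43)) + W = (-7878 + (7 + 41 + 43)) - 19526 = (-7878 + 91) - 19526 = -7787 - 19526 = -27313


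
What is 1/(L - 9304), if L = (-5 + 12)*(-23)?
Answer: -1/9465 ≈ -0.00010565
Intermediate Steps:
L = -161 (L = 7*(-23) = -161)
1/(L - 9304) = 1/(-161 - 9304) = 1/(-9465) = -1/9465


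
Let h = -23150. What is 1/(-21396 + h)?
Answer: -1/44546 ≈ -2.2449e-5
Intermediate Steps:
1/(-21396 + h) = 1/(-21396 - 23150) = 1/(-44546) = -1/44546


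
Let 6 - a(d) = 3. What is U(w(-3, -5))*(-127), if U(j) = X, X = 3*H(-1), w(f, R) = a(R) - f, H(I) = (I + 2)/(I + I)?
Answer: 381/2 ≈ 190.50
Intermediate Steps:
a(d) = 3 (a(d) = 6 - 1*3 = 6 - 3 = 3)
H(I) = (2 + I)/(2*I) (H(I) = (2 + I)/((2*I)) = (2 + I)*(1/(2*I)) = (2 + I)/(2*I))
w(f, R) = 3 - f
X = -3/2 (X = 3*((1/2)*(2 - 1)/(-1)) = 3*((1/2)*(-1)*1) = 3*(-1/2) = -3/2 ≈ -1.5000)
U(j) = -3/2
U(w(-3, -5))*(-127) = -3/2*(-127) = 381/2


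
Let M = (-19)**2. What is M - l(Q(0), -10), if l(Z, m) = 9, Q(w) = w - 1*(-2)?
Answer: 352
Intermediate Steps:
Q(w) = 2 + w (Q(w) = w + 2 = 2 + w)
M = 361
M - l(Q(0), -10) = 361 - 1*9 = 361 - 9 = 352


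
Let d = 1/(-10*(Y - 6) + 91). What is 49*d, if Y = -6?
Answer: 49/211 ≈ 0.23223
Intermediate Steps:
d = 1/211 (d = 1/(-10*(-6 - 6) + 91) = 1/(-10*(-12) + 91) = 1/(120 + 91) = 1/211 ≈ 0.0047393)
49*d = 49*(1/211) = 49/211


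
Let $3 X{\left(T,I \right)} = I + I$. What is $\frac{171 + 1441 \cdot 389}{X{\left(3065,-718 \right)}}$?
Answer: $- \frac{420540}{359} \approx -1171.4$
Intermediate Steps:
$X{\left(T,I \right)} = \frac{2 I}{3}$ ($X{\left(T,I \right)} = \frac{I + I}{3} = \frac{2 I}{3}$)
$\frac{171 + 1441 \cdot 389}{X{\left(3065,-718 \right)}} = \frac{171 + 1441 \cdot 389}{\frac{2}{3} \left(-718\right)} = \frac{171 + 560549}{- \frac{1436}{3}} = 560720 \left(- \frac{3}{1436}\right) = - \frac{420540}{359}$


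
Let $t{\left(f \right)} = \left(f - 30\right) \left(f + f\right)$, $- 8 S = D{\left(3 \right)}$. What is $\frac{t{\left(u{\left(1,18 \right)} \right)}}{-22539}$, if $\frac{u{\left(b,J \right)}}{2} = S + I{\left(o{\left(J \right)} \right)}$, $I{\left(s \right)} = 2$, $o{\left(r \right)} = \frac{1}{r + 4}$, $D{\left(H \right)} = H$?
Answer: $\frac{1391}{180312} \approx 0.0077144$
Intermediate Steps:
$S = - \frac{3}{8}$ ($S = \left(- \frac{1}{8}\right) 3 = - \frac{3}{8} \approx -0.375$)
$o{\left(r \right)} = \frac{1}{4 + r}$
$u{\left(b,J \right)} = \frac{13}{4}$ ($u{\left(b,J \right)} = 2 \left(- \frac{3}{8} + 2\right) = 2 \cdot \frac{13}{8} = \frac{13}{4}$)
$t{\left(f \right)} = 2 f \left(-30 + f\right)$ ($t{\left(f \right)} = \left(-30 + f\right) 2 f = 2 f \left(-30 + f\right)$)
$\frac{t{\left(u{\left(1,18 \right)} \right)}}{-22539} = \frac{2 \cdot \frac{13}{4} \left(-30 + \frac{13}{4}\right)}{-22539} = 2 \cdot \frac{13}{4} \left(- \frac{107}{4}\right) \left(- \frac{1}{22539}\right) = \left(- \frac{1391}{8}\right) \left(- \frac{1}{22539}\right) = \frac{1391}{180312}$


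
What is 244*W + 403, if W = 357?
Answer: 87511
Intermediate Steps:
244*W + 403 = 244*357 + 403 = 87108 + 403 = 87511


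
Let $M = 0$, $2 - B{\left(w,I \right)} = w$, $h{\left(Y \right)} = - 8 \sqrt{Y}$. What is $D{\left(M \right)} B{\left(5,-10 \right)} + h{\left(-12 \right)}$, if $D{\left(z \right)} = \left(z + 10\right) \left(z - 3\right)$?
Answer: $90 - 16 i \sqrt{3} \approx 90.0 - 27.713 i$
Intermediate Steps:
$B{\left(w,I \right)} = 2 - w$
$D{\left(z \right)} = \left(-3 + z\right) \left(10 + z\right)$ ($D{\left(z \right)} = \left(10 + z\right) \left(-3 + z\right) = \left(-3 + z\right) \left(10 + z\right)$)
$D{\left(M \right)} B{\left(5,-10 \right)} + h{\left(-12 \right)} = \left(-30 + 0^{2} + 7 \cdot 0\right) \left(2 - 5\right) - 8 \sqrt{-12} = \left(-30 + 0 + 0\right) \left(2 - 5\right) - 8 \cdot 2 i \sqrt{3} = \left(-30\right) \left(-3\right) - 16 i \sqrt{3} = 90 - 16 i \sqrt{3}$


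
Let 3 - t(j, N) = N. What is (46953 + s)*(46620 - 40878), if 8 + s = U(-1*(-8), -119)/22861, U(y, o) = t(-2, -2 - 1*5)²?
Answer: 6162370355790/22861 ≈ 2.6956e+8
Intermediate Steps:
t(j, N) = 3 - N
U(y, o) = 100 (U(y, o) = (3 - (-2 - 1*5))² = (3 - (-2 - 5))² = (3 - 1*(-7))² = (3 + 7)² = 10² = 100)
s = -182788/22861 (s = -8 + 100/22861 = -182788/22861 ≈ -7.9956)
(46953 + s)*(46620 - 40878) = (46953 - 182788/22861)*(46620 - 40878) = (1073209745/22861)*5742 = 6162370355790/22861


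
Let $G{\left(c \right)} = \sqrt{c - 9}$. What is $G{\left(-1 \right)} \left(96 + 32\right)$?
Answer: $128 i \sqrt{10} \approx 404.77 i$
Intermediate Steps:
$G{\left(c \right)} = \sqrt{-9 + c}$
$G{\left(-1 \right)} \left(96 + 32\right) = \sqrt{-9 - 1} \left(96 + 32\right) = \sqrt{-10} \cdot 128 = i \sqrt{10} \cdot 128 = 128 i \sqrt{10}$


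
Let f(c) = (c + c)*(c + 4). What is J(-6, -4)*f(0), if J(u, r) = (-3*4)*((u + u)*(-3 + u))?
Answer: 0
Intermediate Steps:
f(c) = 2*c*(4 + c) (f(c) = (2*c)*(4 + c) = 2*c*(4 + c))
J(u, r) = -24*u*(-3 + u) (J(u, r) = -12*2*u*(-3 + u) = -24*u*(-3 + u))
J(-6, -4)*f(0) = (24*(-6)*(3 - 1*(-6)))*(2*0*(4 + 0)) = (24*(-6)*(3 + 6))*(2*0*4) = (24*(-6)*9)*0 = -1296*0 = 0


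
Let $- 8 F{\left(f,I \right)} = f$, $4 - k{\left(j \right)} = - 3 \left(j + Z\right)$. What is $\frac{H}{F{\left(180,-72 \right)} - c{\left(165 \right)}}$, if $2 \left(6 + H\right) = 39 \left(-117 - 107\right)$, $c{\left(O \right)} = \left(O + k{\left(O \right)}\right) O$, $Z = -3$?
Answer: $\frac{2916}{72065} \approx 0.040463$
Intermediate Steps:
$k{\left(j \right)} = -5 + 3 j$ ($k{\left(j \right)} = 4 - - 3 \left(j - 3\right) = 4 - - 3 \left(-3 + j\right) = 4 - \left(9 - 3 j\right) = 4 + \left(-9 + 3 j\right) = -5 + 3 j$)
$F{\left(f,I \right)} = - \frac{f}{8}$
$c{\left(O \right)} = O \left(-5 + 4 O\right)$ ($c{\left(O \right)} = \left(O + \left(-5 + 3 O\right)\right) O = \left(-5 + 4 O\right) O = O \left(-5 + 4 O\right)$)
$H = -4374$ ($H = -6 + \frac{39 \left(-117 - 107\right)}{2} = -6 + \frac{39 \left(-224\right)}{2} = -6 + \frac{1}{2} \left(-8736\right) = -6 - 4368 = -4374$)
$\frac{H}{F{\left(180,-72 \right)} - c{\left(165 \right)}} = - \frac{4374}{\left(- \frac{1}{8}\right) 180 - 165 \left(-5 + 4 \cdot 165\right)} = - \frac{4374}{- \frac{45}{2} - 165 \left(-5 + 660\right)} = - \frac{4374}{- \frac{45}{2} - 165 \cdot 655} = - \frac{4374}{- \frac{45}{2} - 108075} = - \frac{4374}{- \frac{216195}{2}} = \left(-4374\right) \left(- \frac{2}{216195}\right) = \frac{2916}{72065}$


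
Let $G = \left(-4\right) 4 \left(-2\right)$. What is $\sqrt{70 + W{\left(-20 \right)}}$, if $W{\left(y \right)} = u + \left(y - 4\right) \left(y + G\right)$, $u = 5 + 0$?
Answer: $i \sqrt{213} \approx 14.595 i$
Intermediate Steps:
$G = 32$ ($G = \left(-16\right) \left(-2\right) = 32$)
$u = 5$
$W{\left(y \right)} = 5 + \left(-4 + y\right) \left(32 + y\right)$ ($W{\left(y \right)} = 5 + \left(y - 4\right) \left(y + 32\right) = 5 + \left(-4 + y\right) \left(32 + y\right)$)
$\sqrt{70 + W{\left(-20 \right)}} = \sqrt{70 + \left(-123 + \left(-20\right)^{2} + 28 \left(-20\right)\right)} = \sqrt{70 - 283} = \sqrt{-213} = i \sqrt{213}$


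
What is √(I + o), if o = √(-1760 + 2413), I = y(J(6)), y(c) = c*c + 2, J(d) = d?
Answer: √(38 + √653) ≈ 7.9721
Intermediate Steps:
y(c) = 2 + c² (y(c) = c² + 2 = 2 + c²)
I = 38 (I = 2 + 6² = 2 + 36 = 38)
o = √653 ≈ 25.554
√(I + o) = √(38 + √653)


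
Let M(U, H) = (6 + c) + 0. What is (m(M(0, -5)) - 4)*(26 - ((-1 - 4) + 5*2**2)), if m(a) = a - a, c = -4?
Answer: -44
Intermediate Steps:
M(U, H) = 2 (M(U, H) = (6 - 4) + 0 = 2 + 0 = 2)
m(a) = 0
(m(M(0, -5)) - 4)*(26 - ((-1 - 4) + 5*2**2)) = (0 - 4)*(26 - ((-1 - 4) + 5*2**2)) = -4*(26 - (-5 + 5*4)) = -4*(26 - (-5 + 20)) = -4*(26 - 1*15) = -4*(26 - 15) = -4*11 = -44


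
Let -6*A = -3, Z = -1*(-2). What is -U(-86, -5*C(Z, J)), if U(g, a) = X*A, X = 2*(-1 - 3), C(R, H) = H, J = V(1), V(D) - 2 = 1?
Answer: 4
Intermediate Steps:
Z = 2
V(D) = 3 (V(D) = 2 + 1 = 3)
J = 3
A = 1/2 (A = -1/6*(-3) = 1/2 ≈ 0.50000)
X = -8 (X = 2*(-4) = -8)
U(g, a) = -4 (U(g, a) = -8*1/2 = -4)
-U(-86, -5*C(Z, J)) = -1*(-4) = 4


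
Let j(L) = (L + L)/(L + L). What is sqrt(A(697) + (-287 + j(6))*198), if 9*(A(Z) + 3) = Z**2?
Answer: I*sqrt(23870)/3 ≈ 51.5*I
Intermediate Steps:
j(L) = 1 (j(L) = (2*L)/((2*L)) = (2*L)*(1/(2*L)) = 1)
A(Z) = -3 + Z**2/9
sqrt(A(697) + (-287 + j(6))*198) = sqrt((-3 + (1/9)*697**2) + (-287 + 1)*198) = sqrt((-3 + (1/9)*485809) - 286*198) = sqrt((-3 + 485809/9) - 56628) = sqrt(485782/9 - 56628) = sqrt(-23870/9) = I*sqrt(23870)/3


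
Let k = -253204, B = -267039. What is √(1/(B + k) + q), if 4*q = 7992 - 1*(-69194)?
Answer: √20890605401595142/1040486 ≈ 138.91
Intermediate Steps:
q = 38593/2 (q = (7992 - 1*(-69194))/4 = (7992 + 69194)/4 = (¼)*77186 = 38593/2 ≈ 19297.)
√(1/(B + k) + q) = √(1/(-267039 - 253204) + 38593/2) = √(1/(-520243) + 38593/2) = √(-1/520243 + 38593/2) = √(20077738097/1040486) = √20890605401595142/1040486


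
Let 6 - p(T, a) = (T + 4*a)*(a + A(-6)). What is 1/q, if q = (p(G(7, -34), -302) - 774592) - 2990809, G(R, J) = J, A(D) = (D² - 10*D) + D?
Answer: -1/4028699 ≈ -2.4822e-7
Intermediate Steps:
A(D) = D² - 9*D
p(T, a) = 6 - (90 + a)*(T + 4*a) (p(T, a) = 6 - (T + 4*a)*(a - 6*(-9 - 6)) = 6 - (T + 4*a)*(a - 6*(-15)) = 6 - (T + 4*a)*(a + 90) = 6 - (T + 4*a)*(90 + a) = 6 - (90 + a)*(T + 4*a))
q = -4028699 (q = ((6 - 360*(-302) - 90*(-34) - 4*(-302)² - 1*(-34)*(-302)) - 774592) - 2990809 = ((6 + 108720 + 3060 - 4*91204 - 10268) - 774592) - 2990809 = ((6 + 108720 + 3060 - 364816 - 10268) - 774592) - 2990809 = (-263298 - 774592) - 2990809 = -1037890 - 2990809 = -4028699)
1/q = 1/(-4028699) = -1/4028699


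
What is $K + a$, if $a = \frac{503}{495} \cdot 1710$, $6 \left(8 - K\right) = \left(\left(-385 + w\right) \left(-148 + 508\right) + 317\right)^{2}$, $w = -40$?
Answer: $- \frac{256432968167}{66} \approx -3.8853 \cdot 10^{9}$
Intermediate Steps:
$K = - \frac{23312098441}{6}$ ($K = 8 - \frac{\left(\left(-385 - 40\right) \left(-148 + 508\right) + 317\right)^{2}}{6} = 8 - \frac{\left(\left(-425\right) 360 + 317\right)^{2}}{6} = 8 - \frac{\left(-153000 + 317\right)^{2}}{6} = 8 - \frac{\left(-152683\right)^{2}}{6} = 8 - \frac{23312098489}{6} = - \frac{23312098441}{6} \approx -3.8854 \cdot 10^{9}$)
$a = \frac{19114}{11}$ ($a = 503 \cdot \frac{1}{495} \cdot 1710 = \frac{503}{495} \cdot 1710 = \frac{19114}{11} \approx 1737.6$)
$K + a = - \frac{23312098441}{6} + \frac{19114}{11} = - \frac{256432968167}{66}$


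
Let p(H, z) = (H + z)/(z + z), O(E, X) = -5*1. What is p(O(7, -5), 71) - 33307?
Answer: -2364764/71 ≈ -33307.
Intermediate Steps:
O(E, X) = -5
p(H, z) = (H + z)/(2*z) (p(H, z) = (H + z)/((2*z)) = (H + z)*(1/(2*z)) = (H + z)/(2*z))
p(O(7, -5), 71) - 33307 = (½)*(-5 + 71)/71 - 33307 = (½)*(1/71)*66 - 33307 = 33/71 - 33307 = -2364764/71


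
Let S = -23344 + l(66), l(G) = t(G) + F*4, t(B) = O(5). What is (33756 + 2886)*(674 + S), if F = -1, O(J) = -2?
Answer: -830893992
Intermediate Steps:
t(B) = -2
l(G) = -6 (l(G) = -2 - 1*4 = -2 - 4 = -6)
S = -23350 (S = -23344 - 6 = -23350)
(33756 + 2886)*(674 + S) = (33756 + 2886)*(674 - 23350) = 36642*(-22676) = -830893992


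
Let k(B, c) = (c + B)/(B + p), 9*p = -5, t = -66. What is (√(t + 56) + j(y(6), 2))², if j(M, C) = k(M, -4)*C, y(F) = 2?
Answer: (-36 + 13*I*√10)²/169 ≈ -2.3314 - 17.514*I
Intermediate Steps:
p = -5/9 (p = (⅑)*(-5) = -5/9 ≈ -0.55556)
k(B, c) = (B + c)/(-5/9 + B) (k(B, c) = (c + B)/(B - 5/9) = (B + c)/(-5/9 + B))
j(M, C) = 9*C*(-4 + M)/(-5 + 9*M) (j(M, C) = (9*(M - 4)/(-5 + 9*M))*C = (9*(-4 + M)/(-5 + 9*M))*C = 9*C*(-4 + M)/(-5 + 9*M))
(√(t + 56) + j(y(6), 2))² = (√(-66 + 56) + 9*2*(-4 + 2)/(-5 + 9*2))² = (√(-10) + 9*2*(-2)/(-5 + 18))² = (I*√10 + 9*2*(-2)/13)² = (I*√10 + 9*2*(1/13)*(-2))² = (I*√10 - 36/13)² = (-36/13 + I*√10)²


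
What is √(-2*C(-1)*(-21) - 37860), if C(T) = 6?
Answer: 2*I*√9402 ≈ 193.93*I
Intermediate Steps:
√(-2*C(-1)*(-21) - 37860) = √(-2*6*(-21) - 37860) = √(-12*(-21) - 37860) = √(252 - 37860) = √(-37608) = 2*I*√9402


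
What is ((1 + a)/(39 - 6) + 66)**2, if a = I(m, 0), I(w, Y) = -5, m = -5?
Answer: 4726276/1089 ≈ 4340.0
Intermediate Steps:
a = -5
((1 + a)/(39 - 6) + 66)**2 = ((1 - 5)/(39 - 6) + 66)**2 = (-4/33 + 66)**2 = (2174/33)**2 = 4726276/1089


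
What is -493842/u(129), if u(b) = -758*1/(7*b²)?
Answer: 28763086527/379 ≈ 7.5892e+7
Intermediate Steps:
u(b) = -758/(7*b²) (u(b) = -758*1/(7*b²) = -758/(7*b²))
-493842/u(129) = -493842/((-758/7/129²)) = -493842/((-758/7*1/16641)) = -493842/(-758/116487) = -493842*(-116487/758) = 28763086527/379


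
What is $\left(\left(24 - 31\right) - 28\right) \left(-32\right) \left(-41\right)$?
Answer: $-45920$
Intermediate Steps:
$\left(\left(24 - 31\right) - 28\right) \left(-32\right) \left(-41\right) = \left(-7 - 28\right) \left(-32\right) \left(-41\right) = \left(-35\right) \left(-32\right) \left(-41\right) = 1120 \left(-41\right) = -45920$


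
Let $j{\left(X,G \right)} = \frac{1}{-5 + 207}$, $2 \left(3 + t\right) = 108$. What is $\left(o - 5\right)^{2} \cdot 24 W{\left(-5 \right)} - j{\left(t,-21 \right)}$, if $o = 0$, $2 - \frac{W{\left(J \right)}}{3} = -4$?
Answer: $\frac{2181599}{202} \approx 10800.0$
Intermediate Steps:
$t = 51$ ($t = -3 + \frac{1}{2} \cdot 108 = -3 + 54 = 51$)
$W{\left(J \right)} = 18$ ($W{\left(J \right)} = 6 - -12 = 6 + 12 = 18$)
$j{\left(X,G \right)} = \frac{1}{202}$
$\left(o - 5\right)^{2} \cdot 24 W{\left(-5 \right)} - j{\left(t,-21 \right)} = \left(0 - 5\right)^{2} \cdot 24 \cdot 18 - \frac{1}{202} = \left(-5\right)^{2} \cdot 24 \cdot 18 - \frac{1}{202} = 25 \cdot 24 \cdot 18 - \frac{1}{202} = 600 \cdot 18 - \frac{1}{202} = 10800 - \frac{1}{202} = \frac{2181599}{202}$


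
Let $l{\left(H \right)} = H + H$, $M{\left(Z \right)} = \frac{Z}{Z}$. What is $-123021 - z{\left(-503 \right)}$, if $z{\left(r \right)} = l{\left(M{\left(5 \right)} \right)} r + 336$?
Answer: $-122351$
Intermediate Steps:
$M{\left(Z \right)} = 1$
$l{\left(H \right)} = 2 H$
$z{\left(r \right)} = 336 + 2 r$ ($z{\left(r \right)} = 2 \cdot 1 r + 336 = 2 r + 336 = 336 + 2 r$)
$-123021 - z{\left(-503 \right)} = -123021 - \left(336 + 2 \left(-503\right)\right) = -123021 - \left(336 - 1006\right) = -123021 - -670 = -123021 + 670 = -122351$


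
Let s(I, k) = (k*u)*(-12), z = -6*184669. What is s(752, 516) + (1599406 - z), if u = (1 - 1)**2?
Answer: 2707420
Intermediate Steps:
z = -1108014
u = 0 (u = 0**2 = 0)
s(I, k) = 0 (s(I, k) = (k*0)*(-12) = 0*(-12) = 0)
s(752, 516) + (1599406 - z) = 0 + (1599406 - 1*(-1108014)) = 0 + (1599406 + 1108014) = 0 + 2707420 = 2707420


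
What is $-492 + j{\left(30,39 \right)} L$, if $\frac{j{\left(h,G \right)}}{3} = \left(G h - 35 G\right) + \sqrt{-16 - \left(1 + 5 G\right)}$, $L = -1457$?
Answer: $851853 - 8742 i \sqrt{53} \approx 8.5185 \cdot 10^{5} - 63643.0 i$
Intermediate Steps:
$j{\left(h,G \right)} = - 105 G + 3 \sqrt{-17 - 5 G} + 3 G h$ ($j{\left(h,G \right)} = 3 \left(\left(G h - 35 G\right) + \sqrt{-16 - \left(1 + 5 G\right)}\right) = 3 \left(\left(- 35 G + G h\right) + \sqrt{-16 - \left(1 + 5 G\right)}\right) = 3 \left(\left(- 35 G + G h\right) + \sqrt{-17 - 5 G}\right) = 3 \left(\sqrt{-17 - 5 G} - 35 G + G h\right) = - 105 G + 3 \sqrt{-17 - 5 G} + 3 G h$)
$-492 + j{\left(30,39 \right)} L = -492 + \left(\left(-105\right) 39 + 3 \sqrt{-17 - 195} + 3 \cdot 39 \cdot 30\right) \left(-1457\right) = -492 + \left(-4095 + 3 \sqrt{-17 - 195} + 3510\right) \left(-1457\right) = -492 + \left(-4095 + 3 \sqrt{-212} + 3510\right) \left(-1457\right) = -492 + \left(-4095 + 3 \cdot 2 i \sqrt{53} + 3510\right) \left(-1457\right) = -492 + \left(-4095 + 6 i \sqrt{53} + 3510\right) \left(-1457\right) = -492 + \left(-585 + 6 i \sqrt{53}\right) \left(-1457\right) = -492 + \left(852345 - 8742 i \sqrt{53}\right) = 851853 - 8742 i \sqrt{53}$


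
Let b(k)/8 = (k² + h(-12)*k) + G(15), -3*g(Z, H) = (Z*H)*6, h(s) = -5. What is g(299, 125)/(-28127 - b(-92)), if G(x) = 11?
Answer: 74750/99607 ≈ 0.75045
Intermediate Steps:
g(Z, H) = -2*H*Z (g(Z, H) = -Z*H*6/3 = -H*Z*6/3 = -2*H*Z)
b(k) = 88 - 40*k + 8*k² (b(k) = 8*((k² - 5*k) + 11) = 8*(11 + k² - 5*k) = 88 - 40*k + 8*k²)
g(299, 125)/(-28127 - b(-92)) = (-2*125*299)/(-28127 - (88 - 40*(-92) + 8*(-92)²)) = -74750/(-28127 - (88 + 3680 + 8*8464)) = -74750/(-28127 - (88 + 3680 + 67712)) = -74750/(-28127 - 1*71480) = -74750/(-28127 - 71480) = -74750/(-99607) = -74750*(-1/99607) = 74750/99607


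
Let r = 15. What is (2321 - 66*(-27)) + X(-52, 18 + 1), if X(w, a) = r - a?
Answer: 4099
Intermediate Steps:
X(w, a) = 15 - a
(2321 - 66*(-27)) + X(-52, 18 + 1) = (2321 - 66*(-27)) + (15 - (18 + 1)) = (2321 + 1782) + (15 - 1*19) = 4103 + (15 - 19) = 4103 - 4 = 4099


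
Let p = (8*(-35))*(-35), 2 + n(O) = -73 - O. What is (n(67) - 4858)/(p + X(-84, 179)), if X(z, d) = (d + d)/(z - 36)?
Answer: -300000/587821 ≈ -0.51036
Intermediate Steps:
n(O) = -75 - O (n(O) = -2 + (-73 - O) = -75 - O)
X(z, d) = 2*d/(-36 + z) (X(z, d) = (2*d)/(-36 + z) = 2*d/(-36 + z))
p = 9800 (p = -280*(-35) = 9800)
(n(67) - 4858)/(p + X(-84, 179)) = ((-75 - 1*67) - 4858)/(9800 + 2*179/(-36 - 84)) = ((-75 - 67) - 4858)/(9800 + 2*179/(-120)) = (-142 - 4858)/(9800 + 2*179*(-1/120)) = -5000/(9800 - 179/60) = -5000/587821/60 = -5000*60/587821 = -300000/587821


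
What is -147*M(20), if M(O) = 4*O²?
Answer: -235200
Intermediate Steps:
-147*M(20) = -588*20² = -588*400 = -147*1600 = -235200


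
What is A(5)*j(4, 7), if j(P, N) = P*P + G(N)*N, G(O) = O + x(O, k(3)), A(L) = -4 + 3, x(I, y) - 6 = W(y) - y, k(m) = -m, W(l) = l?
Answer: -107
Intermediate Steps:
x(I, y) = 6 (x(I, y) = 6 + (y - y) = 6 + 0 = 6)
A(L) = -1
G(O) = 6 + O (G(O) = O + 6 = 6 + O)
j(P, N) = P² + N*(6 + N) (j(P, N) = P*P + (6 + N)*N = P² + N*(6 + N))
A(5)*j(4, 7) = -(4² + 7*(6 + 7)) = -(16 + 7*13) = -(16 + 91) = -1*107 = -107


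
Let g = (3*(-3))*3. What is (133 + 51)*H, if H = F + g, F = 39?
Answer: 2208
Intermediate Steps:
g = -27 (g = -9*3 = -27)
H = 12 (H = 39 - 27 = 12)
(133 + 51)*H = (133 + 51)*12 = 184*12 = 2208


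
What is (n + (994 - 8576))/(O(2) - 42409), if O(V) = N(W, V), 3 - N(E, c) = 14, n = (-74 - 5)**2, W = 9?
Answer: 447/14140 ≈ 0.031612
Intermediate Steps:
n = 6241 (n = (-79)**2 = 6241)
N(E, c) = -11 (N(E, c) = 3 - 1*14 = 3 - 14 = -11)
O(V) = -11
(n + (994 - 8576))/(O(2) - 42409) = (6241 + (994 - 8576))/(-11 - 42409) = (6241 - 7582)/(-42420) = -1341*(-1/42420) = 447/14140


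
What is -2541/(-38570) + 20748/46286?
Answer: 65561649/127517930 ≈ 0.51414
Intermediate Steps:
-2541/(-38570) + 20748/46286 = -2541*(-1/38570) + 20748*(1/46286) = 363/5510 + 10374/23143 = 65561649/127517930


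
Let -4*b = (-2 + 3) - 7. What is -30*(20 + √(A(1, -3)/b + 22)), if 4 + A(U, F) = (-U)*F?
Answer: -600 - 80*√3 ≈ -738.56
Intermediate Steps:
A(U, F) = -4 - F*U (A(U, F) = -4 + (-U)*F = -4 - F*U)
b = 3/2 (b = -((-2 + 3) - 7)/4 = -(1 - 7)/4 = -¼*(-6) = 3/2 ≈ 1.5000)
-30*(20 + √(A(1, -3)/b + 22)) = -30*(20 + √((-4 - 1*(-3)*1)/(3/2) + 22)) = -30*(20 + √((-4 + 3)*(⅔) + 22)) = -30*(20 + √(-1*⅔ + 22)) = -30*(20 + √(-⅔ + 22)) = -30*(20 + √(64/3)) = -30*(20 + 8*√3/3) = -600 - 80*√3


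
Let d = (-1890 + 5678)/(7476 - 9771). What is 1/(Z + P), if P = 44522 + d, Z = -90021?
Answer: -2295/104423993 ≈ -2.1978e-5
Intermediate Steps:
d = -3788/2295 (d = 3788/(-2295) = 3788*(-1/2295) = -3788/2295 ≈ -1.6505)
P = 102174202/2295 (P = 44522 - 3788/2295 = 102174202/2295 ≈ 44520.)
1/(Z + P) = 1/(-90021 + 102174202/2295) = 1/(-104423993/2295) = -2295/104423993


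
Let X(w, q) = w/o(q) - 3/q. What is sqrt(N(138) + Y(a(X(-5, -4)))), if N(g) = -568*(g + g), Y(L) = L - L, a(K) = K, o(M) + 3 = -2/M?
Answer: 4*I*sqrt(9798) ≈ 395.94*I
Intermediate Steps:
o(M) = -3 - 2/M
X(w, q) = -3/q + w/(-3 - 2/q) (X(w, q) = w/(-3 - 2/q) - 3/q = -3/q + w/(-3 - 2/q))
Y(L) = 0
N(g) = -1136*g
sqrt(N(138) + Y(a(X(-5, -4)))) = sqrt(-1136*138 + 0) = sqrt(-156768 + 0) = sqrt(-156768) = 4*I*sqrt(9798)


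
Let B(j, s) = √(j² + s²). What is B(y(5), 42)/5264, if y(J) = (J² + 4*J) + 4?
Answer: √85/752 ≈ 0.012260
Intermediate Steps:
y(J) = 4 + J² + 4*J
B(y(5), 42)/5264 = √((4 + 5² + 4*5)² + 42²)/5264 = √((4 + 25 + 20)² + 1764)*(1/5264) = √(49² + 1764)*(1/5264) = √(2401 + 1764)*(1/5264) = √4165*(1/5264) = (7*√85)*(1/5264) = √85/752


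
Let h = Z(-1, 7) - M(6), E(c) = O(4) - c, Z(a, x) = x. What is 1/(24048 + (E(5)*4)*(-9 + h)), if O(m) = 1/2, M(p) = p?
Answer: 1/24192 ≈ 4.1336e-5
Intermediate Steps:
O(m) = ½
E(c) = ½ - c
h = 1 (h = 7 - 1*6 = 7 - 6 = 1)
1/(24048 + (E(5)*4)*(-9 + h)) = 1/(24048 + ((½ - 1*5)*4)*(-9 + 1)) = 1/(24048 + ((½ - 5)*4)*(-8)) = 1/(24048 - 9/2*4*(-8)) = 1/(24048 - 18*(-8)) = 1/(24048 + 144) = 1/24192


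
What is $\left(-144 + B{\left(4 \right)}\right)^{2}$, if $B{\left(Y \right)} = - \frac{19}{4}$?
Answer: $\frac{354025}{16} \approx 22127.0$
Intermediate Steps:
$B{\left(Y \right)} = - \frac{19}{4}$ ($B{\left(Y \right)} = \left(-19\right) \frac{1}{4} = - \frac{19}{4}$)
$\left(-144 + B{\left(4 \right)}\right)^{2} = \left(-144 - \frac{19}{4}\right)^{2} = \left(- \frac{595}{4}\right)^{2} = \frac{354025}{16}$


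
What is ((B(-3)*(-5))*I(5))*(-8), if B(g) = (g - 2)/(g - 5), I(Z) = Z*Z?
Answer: 625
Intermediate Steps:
I(Z) = Z²
B(g) = (-2 + g)/(-5 + g)
((B(-3)*(-5))*I(5))*(-8) = ((((-2 - 3)/(-5 - 3))*(-5))*5²)*(-8) = (((-5/(-8))*(-5))*25)*(-8) = ((-⅛*(-5)*(-5))*25)*(-8) = (((5/8)*(-5))*25)*(-8) = -25/8*25*(-8) = -625/8*(-8) = 625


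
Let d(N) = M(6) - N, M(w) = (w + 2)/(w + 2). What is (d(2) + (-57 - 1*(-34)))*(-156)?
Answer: 3744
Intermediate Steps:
M(w) = 1 (M(w) = (2 + w)/(2 + w) = 1)
d(N) = 1 - N
(d(2) + (-57 - 1*(-34)))*(-156) = ((1 - 1*2) + (-57 - 1*(-34)))*(-156) = ((1 - 2) + (-57 + 34))*(-156) = (-1 - 23)*(-156) = -24*(-156) = 3744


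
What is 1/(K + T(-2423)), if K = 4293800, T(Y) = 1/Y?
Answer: 2423/10403877399 ≈ 2.3289e-7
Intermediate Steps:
1/(K + T(-2423)) = 1/(4293800 + 1/(-2423)) = 1/(4293800 - 1/2423) = 1/(10403877399/2423) = 2423/10403877399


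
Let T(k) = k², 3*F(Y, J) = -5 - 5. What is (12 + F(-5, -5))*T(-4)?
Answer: 416/3 ≈ 138.67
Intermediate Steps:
F(Y, J) = -10/3 (F(Y, J) = (-5 - 5)/3 = (⅓)*(-10) = -10/3)
(12 + F(-5, -5))*T(-4) = (12 - 10/3)*(-4)² = (26/3)*16 = 416/3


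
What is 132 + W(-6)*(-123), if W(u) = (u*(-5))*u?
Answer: 22272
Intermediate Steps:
W(u) = -5*u² (W(u) = (-5*u)*u = -5*u²)
132 + W(-6)*(-123) = 132 - 5*(-6)²*(-123) = 132 - 5*36*(-123) = 132 - 180*(-123) = 132 + 22140 = 22272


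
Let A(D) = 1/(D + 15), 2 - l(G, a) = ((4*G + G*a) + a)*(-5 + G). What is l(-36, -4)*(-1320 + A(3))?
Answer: 213831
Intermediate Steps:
l(G, a) = 2 - (-5 + G)*(a + 4*G + G*a) (l(G, a) = 2 - ((4*G + G*a) + a)*(-5 + G) = 2 - (a + 4*G + G*a)*(-5 + G) = 2 - (-5 + G)*(a + 4*G + G*a))
A(D) = 1/(15 + D)
l(-36, -4)*(-1320 + A(3)) = (2 - 4*(-36)² + 5*(-4) + 20*(-36) - 1*(-4)*(-36)² + 4*(-36)*(-4))*(-1320 + 1/(15 + 3)) = (2 - 4*1296 - 20 - 720 - 1*(-4)*1296 + 576)*(-1320 + 1/18) = (2 - 5184 - 20 - 720 + 5184 + 576)*(-1320 + 1/18) = -162*(-23759/18) = 213831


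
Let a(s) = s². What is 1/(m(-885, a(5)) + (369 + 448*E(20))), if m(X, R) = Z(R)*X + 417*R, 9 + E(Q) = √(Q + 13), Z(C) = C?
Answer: -5121/76466179 - 448*√33/229398537 ≈ -7.8190e-5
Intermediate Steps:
E(Q) = -9 + √(13 + Q) (E(Q) = -9 + √(Q + 13) = -9 + √(13 + Q))
m(X, R) = 417*R + R*X (m(X, R) = R*X + 417*R = 417*R + R*X)
1/(m(-885, a(5)) + (369 + 448*E(20))) = 1/(5²*(417 - 885) + (369 + 448*(-9 + √(13 + 20)))) = 1/(25*(-468) + (369 + 448*(-9 + √33))) = 1/(-11700 + (369 + (-4032 + 448*√33))) = 1/(-11700 + (-3663 + 448*√33)) = 1/(-15363 + 448*√33)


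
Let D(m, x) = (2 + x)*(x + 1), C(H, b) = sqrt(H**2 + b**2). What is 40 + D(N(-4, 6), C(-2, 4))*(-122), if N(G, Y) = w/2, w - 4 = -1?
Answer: -2644 - 732*sqrt(5) ≈ -4280.8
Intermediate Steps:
w = 3 (w = 4 - 1 = 3)
N(G, Y) = 3/2
D(m, x) = (1 + x)*(2 + x) (D(m, x) = (2 + x)*(1 + x) = (1 + x)*(2 + x))
40 + D(N(-4, 6), C(-2, 4))*(-122) = 40 + (2 + (sqrt((-2)**2 + 4**2))**2 + 3*sqrt((-2)**2 + 4**2))*(-122) = 40 + (2 + (sqrt(4 + 16))**2 + 3*sqrt(4 + 16))*(-122) = 40 + (2 + (sqrt(20))**2 + 3*sqrt(20))*(-122) = 40 + (2 + (2*sqrt(5))**2 + 3*(2*sqrt(5)))*(-122) = 40 + (2 + 20 + 6*sqrt(5))*(-122) = 40 + (22 + 6*sqrt(5))*(-122) = 40 + (-2684 - 732*sqrt(5)) = -2644 - 732*sqrt(5)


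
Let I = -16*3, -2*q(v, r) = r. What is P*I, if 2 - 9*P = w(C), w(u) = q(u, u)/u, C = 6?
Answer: -40/3 ≈ -13.333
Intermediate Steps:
q(v, r) = -r/2
w(u) = -½ (w(u) = (-u/2)/u = -½)
I = -48
P = 5/18 (P = 2/9 - ⅑*(-½) = 2/9 + 1/18 = 5/18 ≈ 0.27778)
P*I = (5/18)*(-48) = -40/3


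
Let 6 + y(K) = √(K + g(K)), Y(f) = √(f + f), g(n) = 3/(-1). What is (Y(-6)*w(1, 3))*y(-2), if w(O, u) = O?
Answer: 2*I*√3*(-6 + I*√5) ≈ -7.746 - 20.785*I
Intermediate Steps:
g(n) = -3 (g(n) = 3*(-1) = -3)
Y(f) = √2*√f (Y(f) = √(2*f) = √2*√f)
y(K) = -6 + √(-3 + K) (y(K) = -6 + √(K - 3) = -6 + √(-3 + K))
(Y(-6)*w(1, 3))*y(-2) = ((√2*√(-6))*1)*(-6 + √(-3 - 2)) = ((√2*(I*√6))*1)*(-6 + √(-5)) = ((2*I*√3)*1)*(-6 + I*√5) = (2*I*√3)*(-6 + I*√5) = 2*I*√3*(-6 + I*√5)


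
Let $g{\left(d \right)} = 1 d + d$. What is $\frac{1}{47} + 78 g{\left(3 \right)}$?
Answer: $\frac{21997}{47} \approx 468.02$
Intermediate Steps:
$g{\left(d \right)} = 2 d$ ($g{\left(d \right)} = d + d = 2 d$)
$\frac{1}{47} + 78 g{\left(3 \right)} = \frac{1}{47} + 78 \cdot 2 \cdot 3 = \frac{1}{47} + 78 \cdot 6 = \frac{1}{47} + 468 = \frac{21997}{47}$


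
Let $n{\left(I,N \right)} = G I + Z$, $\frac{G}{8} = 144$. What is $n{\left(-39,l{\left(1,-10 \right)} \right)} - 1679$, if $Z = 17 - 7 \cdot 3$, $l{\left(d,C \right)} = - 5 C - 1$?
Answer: $-46611$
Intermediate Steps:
$l{\left(d,C \right)} = -1 - 5 C$
$G = 1152$ ($G = 8 \cdot 144 = 1152$)
$Z = -4$ ($Z = 17 - 21 = -4$)
$n{\left(I,N \right)} = -4 + 1152 I$ ($n{\left(I,N \right)} = 1152 I - 4 = -4 + 1152 I$)
$n{\left(-39,l{\left(1,-10 \right)} \right)} - 1679 = \left(-4 + 1152 \left(-39\right)\right) - 1679 = \left(-4 - 44928\right) - 1679 = -44932 - 1679 = -46611$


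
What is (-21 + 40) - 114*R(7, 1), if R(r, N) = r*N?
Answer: -779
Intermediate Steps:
R(r, N) = N*r
(-21 + 40) - 114*R(7, 1) = (-21 + 40) - 114*7 = 19 - 114*7 = 19 - 798 = -779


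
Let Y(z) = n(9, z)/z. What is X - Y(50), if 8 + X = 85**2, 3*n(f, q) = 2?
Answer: 541274/75 ≈ 7217.0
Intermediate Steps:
n(f, q) = 2/3 (n(f, q) = (1/3)*2 = 2/3)
Y(z) = 2/(3*z)
X = 7217 (X = -8 + 85**2 = -8 + 7225 = 7217)
X - Y(50) = 7217 - 2/(3*50) = 7217 - 1*1/75 = 7217 - 1/75 = 541274/75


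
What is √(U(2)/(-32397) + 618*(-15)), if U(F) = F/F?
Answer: I*√9729473227827/32397 ≈ 96.281*I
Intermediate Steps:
U(F) = 1
√(U(2)/(-32397) + 618*(-15)) = √(1/(-32397) + 618*(-15)) = √(1*(-1/32397) - 9270) = √(-1/32397 - 9270) = √(-300320191/32397) = I*√9729473227827/32397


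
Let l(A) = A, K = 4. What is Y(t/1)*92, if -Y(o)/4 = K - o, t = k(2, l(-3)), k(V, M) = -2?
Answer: -2208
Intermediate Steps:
t = -2
Y(o) = -16 + 4*o (Y(o) = -4*(4 - o) = -16 + 4*o)
Y(t/1)*92 = (-16 + 4*(-2/1))*92 = (-16 + 4*(-2*1))*92 = (-16 + 4*(-2))*92 = (-16 - 8)*92 = -24*92 = -2208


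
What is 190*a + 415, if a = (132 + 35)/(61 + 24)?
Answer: 13401/17 ≈ 788.29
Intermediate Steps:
a = 167/85 ≈ 1.9647
190*a + 415 = 190*(167/85) + 415 = 6346/17 + 415 = 13401/17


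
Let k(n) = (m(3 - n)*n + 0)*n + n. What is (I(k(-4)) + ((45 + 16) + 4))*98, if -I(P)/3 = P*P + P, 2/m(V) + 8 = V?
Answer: -364070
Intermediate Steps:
m(V) = 2/(-8 + V)
k(n) = n + 2*n²/(-5 - n) (k(n) = ((2/(-8 + (3 - n)))*n + 0)*n + n = ((2/(-5 - n))*n + 0)*n + n = (2*n/(-5 - n) + 0)*n + n = (2*n/(-5 - n))*n + n = 2*n²/(-5 - n) + n = n + 2*n²/(-5 - n))
I(P) = -3*P - 3*P² (I(P) = -3*(P*P + P) = -3*(P² + P) = -3*(P + P²) = -3*P - 3*P²)
(I(k(-4)) + ((45 + 16) + 4))*98 = (-3*(-4*(5 - 1*(-4))/(5 - 4))*(1 - 4*(5 - 1*(-4))/(5 - 4)) + ((45 + 16) + 4))*98 = (-3*(-4*(5 + 4)/1)*(1 - 4*(5 + 4)/1) + (61 + 4))*98 = (-3*(-4*1*9)*(1 - 4*1*9) + 65)*98 = (-3*(-36)*(1 - 36) + 65)*98 = (-3*(-36)*(-35) + 65)*98 = (-3780 + 65)*98 = -3715*98 = -364070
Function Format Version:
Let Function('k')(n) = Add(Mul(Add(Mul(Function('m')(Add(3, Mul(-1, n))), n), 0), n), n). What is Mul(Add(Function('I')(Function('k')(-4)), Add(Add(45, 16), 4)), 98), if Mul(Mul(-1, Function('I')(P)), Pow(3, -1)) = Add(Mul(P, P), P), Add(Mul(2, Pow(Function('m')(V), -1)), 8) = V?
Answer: -364070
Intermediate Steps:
Function('m')(V) = Mul(2, Pow(Add(-8, V), -1))
Function('k')(n) = Add(n, Mul(2, Pow(n, 2), Pow(Add(-5, Mul(-1, n)), -1))) (Function('k')(n) = Add(Mul(Add(Mul(Mul(2, Pow(Add(-8, Add(3, Mul(-1, n))), -1)), n), 0), n), n) = Add(Mul(Add(Mul(Mul(2, Pow(Add(-5, Mul(-1, n)), -1)), n), 0), n), n) = Add(Mul(Add(Mul(2, n, Pow(Add(-5, Mul(-1, n)), -1)), 0), n), n) = Add(Mul(Mul(2, n, Pow(Add(-5, Mul(-1, n)), -1)), n), n) = Add(Mul(2, Pow(n, 2), Pow(Add(-5, Mul(-1, n)), -1)), n) = Add(n, Mul(2, Pow(n, 2), Pow(Add(-5, Mul(-1, n)), -1))))
Function('I')(P) = Add(Mul(-3, P), Mul(-3, Pow(P, 2))) (Function('I')(P) = Mul(-3, Add(Mul(P, P), P)) = Mul(-3, Add(Pow(P, 2), P)) = Mul(-3, Add(P, Pow(P, 2))) = Add(Mul(-3, P), Mul(-3, Pow(P, 2))))
Mul(Add(Function('I')(Function('k')(-4)), Add(Add(45, 16), 4)), 98) = Mul(Add(Mul(-3, Mul(-4, Pow(Add(5, -4), -1), Add(5, Mul(-1, -4))), Add(1, Mul(-4, Pow(Add(5, -4), -1), Add(5, Mul(-1, -4))))), Add(Add(45, 16), 4)), 98) = Mul(Add(Mul(-3, Mul(-4, Pow(1, -1), Add(5, 4)), Add(1, Mul(-4, Pow(1, -1), Add(5, 4)))), Add(61, 4)), 98) = Mul(Add(Mul(-3, Mul(-4, 1, 9), Add(1, Mul(-4, 1, 9))), 65), 98) = Mul(Add(Mul(-3, -36, Add(1, -36)), 65), 98) = Mul(Add(Mul(-3, -36, -35), 65), 98) = Mul(Add(-3780, 65), 98) = Mul(-3715, 98) = -364070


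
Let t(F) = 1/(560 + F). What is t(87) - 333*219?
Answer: -47183768/647 ≈ -72927.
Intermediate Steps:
t(87) - 333*219 = 1/(560 + 87) - 333*219 = 1/647 - 1*72927 = 1/647 - 72927 = -47183768/647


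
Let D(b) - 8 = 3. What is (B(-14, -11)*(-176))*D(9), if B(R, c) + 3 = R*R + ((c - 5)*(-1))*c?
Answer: -32912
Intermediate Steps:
D(b) = 11 (D(b) = 8 + 3 = 11)
B(R, c) = -3 + R**2 + c*(5 - c) (B(R, c) = -3 + (R*R + ((c - 5)*(-1))*c) = -3 + (R**2 + ((-5 + c)*(-1))*c) = -3 + (R**2 + (5 - c)*c) = -3 + (R**2 + c*(5 - c)) = -3 + R**2 + c*(5 - c))
(B(-14, -11)*(-176))*D(9) = ((-3 + (-14)**2 - 1*(-11)**2 + 5*(-11))*(-176))*11 = ((-3 + 196 - 1*121 - 55)*(-176))*11 = ((-3 + 196 - 121 - 55)*(-176))*11 = (17*(-176))*11 = -2992*11 = -32912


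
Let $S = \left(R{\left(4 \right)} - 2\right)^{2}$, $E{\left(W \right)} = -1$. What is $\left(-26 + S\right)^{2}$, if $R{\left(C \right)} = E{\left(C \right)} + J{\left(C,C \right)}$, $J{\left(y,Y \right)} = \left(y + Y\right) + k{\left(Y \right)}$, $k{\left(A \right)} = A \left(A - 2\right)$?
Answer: $20449$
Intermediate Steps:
$k{\left(A \right)} = A \left(-2 + A\right)$
$J{\left(y,Y \right)} = Y + y + Y \left(-2 + Y\right)$ ($J{\left(y,Y \right)} = \left(y + Y\right) + Y \left(-2 + Y\right) = \left(Y + y\right) + Y \left(-2 + Y\right) = Y + y + Y \left(-2 + Y\right)$)
$R{\left(C \right)} = -1 + C^{2}$ ($R{\left(C \right)} = -1 + \left(C + C^{2} - C\right) = -1 + C^{2}$)
$S = 169$ ($S = \left(\left(-1 + 4^{2}\right) - 2\right)^{2} = \left(\left(-1 + 16\right) - 2\right)^{2} = \left(15 - 2\right)^{2} = 13^{2} = 169$)
$\left(-26 + S\right)^{2} = \left(-26 + 169\right)^{2} = 143^{2} = 20449$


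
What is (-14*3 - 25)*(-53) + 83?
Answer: 3634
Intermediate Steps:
(-14*3 - 25)*(-53) + 83 = (-42 - 25)*(-53) + 83 = -67*(-53) + 83 = 3551 + 83 = 3634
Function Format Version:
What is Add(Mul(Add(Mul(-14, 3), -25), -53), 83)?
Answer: 3634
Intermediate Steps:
Add(Mul(Add(Mul(-14, 3), -25), -53), 83) = Add(Mul(Add(-42, -25), -53), 83) = Add(Mul(-67, -53), 83) = Add(3551, 83) = 3634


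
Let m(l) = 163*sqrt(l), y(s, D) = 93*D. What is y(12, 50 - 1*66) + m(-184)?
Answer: -1488 + 326*I*sqrt(46) ≈ -1488.0 + 2211.0*I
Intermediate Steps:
y(12, 50 - 1*66) + m(-184) = 93*(50 - 1*66) + 163*sqrt(-184) = 93*(50 - 66) + 163*(2*I*sqrt(46)) = 93*(-16) + 326*I*sqrt(46) = -1488 + 326*I*sqrt(46)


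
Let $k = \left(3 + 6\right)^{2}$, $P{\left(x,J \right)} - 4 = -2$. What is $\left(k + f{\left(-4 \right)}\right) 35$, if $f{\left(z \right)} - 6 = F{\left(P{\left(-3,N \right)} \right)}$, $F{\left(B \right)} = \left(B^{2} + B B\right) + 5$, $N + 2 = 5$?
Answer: $3500$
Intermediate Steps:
$N = 3$ ($N = -2 + 5 = 3$)
$P{\left(x,J \right)} = 2$ ($P{\left(x,J \right)} = 4 - 2 = 2$)
$F{\left(B \right)} = 5 + 2 B^{2}$ ($F{\left(B \right)} = \left(B^{2} + B^{2}\right) + 5 = 2 B^{2} + 5 = 5 + 2 B^{2}$)
$f{\left(z \right)} = 19$ ($f{\left(z \right)} = 6 + \left(5 + 2 \cdot 2^{2}\right) = 6 + \left(5 + 2 \cdot 4\right) = 6 + \left(5 + 8\right) = 6 + 13 = 19$)
$k = 81$ ($k = 9^{2} = 81$)
$\left(k + f{\left(-4 \right)}\right) 35 = \left(81 + 19\right) 35 = 100 \cdot 35 = 3500$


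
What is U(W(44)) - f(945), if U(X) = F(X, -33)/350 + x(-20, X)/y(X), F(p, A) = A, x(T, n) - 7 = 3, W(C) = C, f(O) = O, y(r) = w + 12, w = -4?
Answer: -660691/700 ≈ -943.84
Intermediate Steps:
y(r) = 8 (y(r) = -4 + 12 = 8)
x(T, n) = 10 (x(T, n) = 7 + 3 = 10)
U(X) = 809/700 (U(X) = -33/350 + 10/8 = -33*1/350 + 10*(⅛) = -33/350 + 5/4 = 809/700)
U(W(44)) - f(945) = 809/700 - 1*945 = 809/700 - 945 = -660691/700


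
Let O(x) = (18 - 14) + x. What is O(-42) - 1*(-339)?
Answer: 301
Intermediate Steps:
O(x) = 4 + x
O(-42) - 1*(-339) = (4 - 42) - 1*(-339) = -38 + 339 = 301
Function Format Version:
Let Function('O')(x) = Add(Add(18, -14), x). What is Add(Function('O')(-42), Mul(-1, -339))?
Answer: 301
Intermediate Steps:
Function('O')(x) = Add(4, x)
Add(Function('O')(-42), Mul(-1, -339)) = Add(Add(4, -42), Mul(-1, -339)) = Add(-38, 339) = 301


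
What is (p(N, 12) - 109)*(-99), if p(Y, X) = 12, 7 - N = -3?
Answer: 9603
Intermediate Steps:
N = 10 (N = 7 - 1*(-3) = 7 + 3 = 10)
(p(N, 12) - 109)*(-99) = (12 - 109)*(-99) = -97*(-99) = 9603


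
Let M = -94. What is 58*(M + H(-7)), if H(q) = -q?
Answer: -5046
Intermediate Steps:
58*(M + H(-7)) = 58*(-94 - 1*(-7)) = 58*(-94 + 7) = 58*(-87) = -5046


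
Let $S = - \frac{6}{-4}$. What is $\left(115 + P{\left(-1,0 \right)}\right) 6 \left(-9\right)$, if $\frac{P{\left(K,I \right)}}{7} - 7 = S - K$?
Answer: $-9801$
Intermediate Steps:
$S = \frac{3}{2}$ ($S = \left(-6\right) \left(- \frac{1}{4}\right) = \frac{3}{2} \approx 1.5$)
$P{\left(K,I \right)} = \frac{119}{2} - 7 K$ ($P{\left(K,I \right)} = 49 + 7 \left(\frac{3}{2} - K\right) = 49 - \left(- \frac{21}{2} + 7 K\right) = \frac{119}{2} - 7 K$)
$\left(115 + P{\left(-1,0 \right)}\right) 6 \left(-9\right) = \left(115 + \left(\frac{119}{2} - -7\right)\right) 6 \left(-9\right) = \left(115 + \left(\frac{119}{2} + 7\right)\right) \left(-54\right) = \left(115 + \frac{133}{2}\right) \left(-54\right) = \frac{363}{2} \left(-54\right) = -9801$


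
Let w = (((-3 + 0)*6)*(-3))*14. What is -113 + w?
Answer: 643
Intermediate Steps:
w = 756 (w = (-3*6*(-3))*14 = -18*(-3)*14 = 54*14 = 756)
-113 + w = -113 + 756 = 643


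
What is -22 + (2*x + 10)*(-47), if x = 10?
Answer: -1432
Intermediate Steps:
-22 + (2*x + 10)*(-47) = -22 + (2*10 + 10)*(-47) = -22 + (20 + 10)*(-47) = -22 + 30*(-47) = -22 - 1410 = -1432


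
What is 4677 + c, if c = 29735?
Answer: 34412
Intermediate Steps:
4677 + c = 4677 + 29735 = 34412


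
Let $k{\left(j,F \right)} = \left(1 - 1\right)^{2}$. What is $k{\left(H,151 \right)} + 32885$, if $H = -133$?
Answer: $32885$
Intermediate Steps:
$k{\left(j,F \right)} = 0$ ($k{\left(j,F \right)} = 0^{2} = 0$)
$k{\left(H,151 \right)} + 32885 = 0 + 32885 = 32885$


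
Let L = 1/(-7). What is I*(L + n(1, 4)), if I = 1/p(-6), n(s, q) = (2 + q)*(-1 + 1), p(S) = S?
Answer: 1/42 ≈ 0.023810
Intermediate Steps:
n(s, q) = 0 (n(s, q) = (2 + q)*0 = 0)
L = -⅐ ≈ -0.14286
I = -⅙ (I = 1/(-6) = -⅙ ≈ -0.16667)
I*(L + n(1, 4)) = -(-⅐ + 0)/6 = -⅙*(-⅐) = 1/42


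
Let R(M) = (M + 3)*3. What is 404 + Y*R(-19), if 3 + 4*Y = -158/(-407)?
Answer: 177184/407 ≈ 435.34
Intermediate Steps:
R(M) = 9 + 3*M (R(M) = (3 + M)*3 = 9 + 3*M)
Y = -1063/1628 (Y = -¾ + (-158/(-407))/4 = -¾ + (-158*(-1/407))/4 = -¾ + (¼)*(158/407) = -¾ + 79/814 = -1063/1628 ≈ -0.65295)
404 + Y*R(-19) = 404 - 1063*(9 + 3*(-19))/1628 = 404 - 1063*(9 - 57)/1628 = 404 - 1063/1628*(-48) = 404 + 12756/407 = 177184/407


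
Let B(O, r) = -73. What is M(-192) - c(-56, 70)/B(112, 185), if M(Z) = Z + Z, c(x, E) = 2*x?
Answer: -28144/73 ≈ -385.53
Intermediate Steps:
M(Z) = 2*Z
M(-192) - c(-56, 70)/B(112, 185) = 2*(-192) - 2*(-56)/(-73) = -384 - (-112)*(-1)/73 = -384 - 1*112/73 = -384 - 112/73 = -28144/73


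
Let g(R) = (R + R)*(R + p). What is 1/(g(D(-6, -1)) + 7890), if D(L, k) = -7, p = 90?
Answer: 1/6728 ≈ 0.00014863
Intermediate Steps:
g(R) = 2*R*(90 + R) (g(R) = (R + R)*(R + 90) = (2*R)*(90 + R) = 2*R*(90 + R))
1/(g(D(-6, -1)) + 7890) = 1/(2*(-7)*(90 - 7) + 7890) = 1/(2*(-7)*83 + 7890) = 1/(-1162 + 7890) = 1/6728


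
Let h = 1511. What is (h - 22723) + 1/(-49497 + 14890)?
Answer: -734083685/34607 ≈ -21212.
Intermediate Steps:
(h - 22723) + 1/(-49497 + 14890) = (1511 - 22723) + 1/(-49497 + 14890) = -21212 + 1/(-34607) = -21212 - 1/34607 = -734083685/34607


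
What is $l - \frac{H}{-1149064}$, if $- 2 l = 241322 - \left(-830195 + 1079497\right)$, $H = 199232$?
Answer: $\frac{573120574}{143633} \approx 3990.2$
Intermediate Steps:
$l = 3990$ ($l = - \frac{241322 - \left(-830195 + 1079497\right)}{2} = - \frac{241322 - 249302}{2} = \left(- \frac{1}{2}\right) \left(-7980\right) = 3990$)
$l - \frac{H}{-1149064} = 3990 - \frac{199232}{-1149064} = 3990 - 199232 \left(- \frac{1}{1149064}\right) = 3990 - - \frac{24904}{143633} = 3990 + \frac{24904}{143633} = \frac{573120574}{143633}$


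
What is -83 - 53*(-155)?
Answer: 8132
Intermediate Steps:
-83 - 53*(-155) = -83 + 8215 = 8132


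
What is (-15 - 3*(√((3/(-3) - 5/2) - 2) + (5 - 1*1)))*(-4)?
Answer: 108 + 6*I*√22 ≈ 108.0 + 28.142*I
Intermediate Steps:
(-15 - 3*(√((3/(-3) - 5/2) - 2) + (5 - 1*1)))*(-4) = (-15 - 3*(√((3*(-⅓) - 5*½) - 2) + (5 - 1)))*(-4) = (-15 - 3*(√((-1 - 5/2) - 2) + 4))*(-4) = (-15 - 3*(√(-7/2 - 2) + 4))*(-4) = (-15 - 3*(√(-11/2) + 4))*(-4) = (-15 - 3*(I*√22/2 + 4))*(-4) = (-15 - 3*(4 + I*√22/2))*(-4) = (-15 + (-12 - 3*I*√22/2))*(-4) = (-27 - 3*I*√22/2)*(-4) = 108 + 6*I*√22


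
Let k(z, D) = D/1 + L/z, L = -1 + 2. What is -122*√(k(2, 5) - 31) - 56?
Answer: -56 - 61*I*√102 ≈ -56.0 - 616.07*I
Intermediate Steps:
L = 1
k(z, D) = D + 1/z (k(z, D) = D/1 + 1/z = D*1 + 1/z = D + 1/z)
-122*√(k(2, 5) - 31) - 56 = -122*√((5 + 1/2) - 31) - 56 = -122*√((5 + ½) - 31) - 56 = -122*√(11/2 - 31) - 56 = -61*I*√102 - 56 = -56 - 61*I*√102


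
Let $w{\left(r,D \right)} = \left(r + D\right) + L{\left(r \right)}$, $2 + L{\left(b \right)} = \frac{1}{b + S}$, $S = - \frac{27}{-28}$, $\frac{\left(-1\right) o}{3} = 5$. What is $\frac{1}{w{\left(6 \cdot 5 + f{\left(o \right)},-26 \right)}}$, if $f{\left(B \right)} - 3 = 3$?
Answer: $\frac{1035}{8308} \approx 0.12458$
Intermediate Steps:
$o = -15$ ($o = \left(-3\right) 5 = -15$)
$f{\left(B \right)} = 6$ ($f{\left(B \right)} = 3 + 3 = 6$)
$S = \frac{27}{28}$ ($S = \left(-27\right) \left(- \frac{1}{28}\right) = \frac{27}{28} \approx 0.96429$)
$L{\left(b \right)} = -2 + \frac{1}{\frac{27}{28} + b}$ ($L{\left(b \right)} = -2 + \frac{1}{b + \frac{27}{28}} = -2 + \frac{1}{\frac{27}{28} + b}$)
$w{\left(r,D \right)} = D + r + \frac{2 \left(-13 - 28 r\right)}{27 + 28 r}$ ($w{\left(r,D \right)} = \left(r + D\right) + \frac{2 \left(-13 - 28 r\right)}{27 + 28 r} = \left(D + r\right) + \frac{2 \left(-13 - 28 r\right)}{27 + 28 r} = D + r + \frac{2 \left(-13 - 28 r\right)}{27 + 28 r}$)
$\frac{1}{w{\left(6 \cdot 5 + f{\left(o \right)},-26 \right)}} = \frac{1}{\frac{1}{27 + 28 \left(6 \cdot 5 + 6\right)} \left(-26 - 56 \left(6 \cdot 5 + 6\right) + \left(27 + 28 \left(6 \cdot 5 + 6\right)\right) \left(-26 + \left(6 \cdot 5 + 6\right)\right)\right)} = \frac{1}{\frac{1}{27 + 28 \left(30 + 6\right)} \left(-26 - 56 \left(30 + 6\right) + \left(27 + 28 \left(30 + 6\right)\right) \left(-26 + \left(30 + 6\right)\right)\right)} = \frac{1}{\frac{1}{27 + 28 \cdot 36} \left(-26 - 2016 + \left(27 + 28 \cdot 36\right) \left(-26 + 36\right)\right)} = \frac{1}{\frac{1}{27 + 1008} \left(-26 - 2016 + \left(27 + 1008\right) 10\right)} = \frac{1}{\frac{1}{1035} \left(-26 - 2016 + 1035 \cdot 10\right)} = \frac{1}{\frac{1}{1035} \left(-26 - 2016 + 10350\right)} = \frac{1}{\frac{1}{1035} \cdot 8308} = \frac{1}{\frac{8308}{1035}} = \frac{1035}{8308}$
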